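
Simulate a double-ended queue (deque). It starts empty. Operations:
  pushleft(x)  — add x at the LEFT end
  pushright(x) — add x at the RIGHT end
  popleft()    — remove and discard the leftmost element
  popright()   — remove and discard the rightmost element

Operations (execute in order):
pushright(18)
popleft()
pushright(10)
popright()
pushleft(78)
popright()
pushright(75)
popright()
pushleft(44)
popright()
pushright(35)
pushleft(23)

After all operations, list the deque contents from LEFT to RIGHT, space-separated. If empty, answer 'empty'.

pushright(18): [18]
popleft(): []
pushright(10): [10]
popright(): []
pushleft(78): [78]
popright(): []
pushright(75): [75]
popright(): []
pushleft(44): [44]
popright(): []
pushright(35): [35]
pushleft(23): [23, 35]

Answer: 23 35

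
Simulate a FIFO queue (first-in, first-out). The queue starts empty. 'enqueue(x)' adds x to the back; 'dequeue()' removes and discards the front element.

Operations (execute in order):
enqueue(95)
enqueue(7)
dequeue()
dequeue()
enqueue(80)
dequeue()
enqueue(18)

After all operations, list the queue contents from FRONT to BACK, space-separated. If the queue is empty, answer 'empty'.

enqueue(95): [95]
enqueue(7): [95, 7]
dequeue(): [7]
dequeue(): []
enqueue(80): [80]
dequeue(): []
enqueue(18): [18]

Answer: 18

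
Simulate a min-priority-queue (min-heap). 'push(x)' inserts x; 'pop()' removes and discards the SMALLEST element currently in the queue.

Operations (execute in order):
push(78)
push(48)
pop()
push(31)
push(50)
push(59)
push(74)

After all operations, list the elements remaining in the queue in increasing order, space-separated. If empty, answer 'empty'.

Answer: 31 50 59 74 78

Derivation:
push(78): heap contents = [78]
push(48): heap contents = [48, 78]
pop() → 48: heap contents = [78]
push(31): heap contents = [31, 78]
push(50): heap contents = [31, 50, 78]
push(59): heap contents = [31, 50, 59, 78]
push(74): heap contents = [31, 50, 59, 74, 78]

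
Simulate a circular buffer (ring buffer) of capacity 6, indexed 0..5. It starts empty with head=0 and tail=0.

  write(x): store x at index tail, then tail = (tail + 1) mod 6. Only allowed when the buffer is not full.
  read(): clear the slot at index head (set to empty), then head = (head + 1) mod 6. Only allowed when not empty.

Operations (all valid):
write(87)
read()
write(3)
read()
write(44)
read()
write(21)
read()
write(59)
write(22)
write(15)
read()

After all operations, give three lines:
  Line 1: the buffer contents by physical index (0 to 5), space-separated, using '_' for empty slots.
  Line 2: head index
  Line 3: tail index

Answer: 15 _ _ _ _ 22
5
1

Derivation:
write(87): buf=[87 _ _ _ _ _], head=0, tail=1, size=1
read(): buf=[_ _ _ _ _ _], head=1, tail=1, size=0
write(3): buf=[_ 3 _ _ _ _], head=1, tail=2, size=1
read(): buf=[_ _ _ _ _ _], head=2, tail=2, size=0
write(44): buf=[_ _ 44 _ _ _], head=2, tail=3, size=1
read(): buf=[_ _ _ _ _ _], head=3, tail=3, size=0
write(21): buf=[_ _ _ 21 _ _], head=3, tail=4, size=1
read(): buf=[_ _ _ _ _ _], head=4, tail=4, size=0
write(59): buf=[_ _ _ _ 59 _], head=4, tail=5, size=1
write(22): buf=[_ _ _ _ 59 22], head=4, tail=0, size=2
write(15): buf=[15 _ _ _ 59 22], head=4, tail=1, size=3
read(): buf=[15 _ _ _ _ 22], head=5, tail=1, size=2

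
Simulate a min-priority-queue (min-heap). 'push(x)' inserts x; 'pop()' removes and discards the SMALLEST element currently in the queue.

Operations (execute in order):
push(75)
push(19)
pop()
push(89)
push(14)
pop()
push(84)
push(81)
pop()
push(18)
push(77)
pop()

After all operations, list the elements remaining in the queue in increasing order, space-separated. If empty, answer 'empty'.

Answer: 77 81 84 89

Derivation:
push(75): heap contents = [75]
push(19): heap contents = [19, 75]
pop() → 19: heap contents = [75]
push(89): heap contents = [75, 89]
push(14): heap contents = [14, 75, 89]
pop() → 14: heap contents = [75, 89]
push(84): heap contents = [75, 84, 89]
push(81): heap contents = [75, 81, 84, 89]
pop() → 75: heap contents = [81, 84, 89]
push(18): heap contents = [18, 81, 84, 89]
push(77): heap contents = [18, 77, 81, 84, 89]
pop() → 18: heap contents = [77, 81, 84, 89]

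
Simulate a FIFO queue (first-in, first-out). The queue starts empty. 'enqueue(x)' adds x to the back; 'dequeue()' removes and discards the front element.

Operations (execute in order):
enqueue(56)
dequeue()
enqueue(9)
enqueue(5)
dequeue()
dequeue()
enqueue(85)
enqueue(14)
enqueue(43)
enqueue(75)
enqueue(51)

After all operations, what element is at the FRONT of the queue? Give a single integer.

Answer: 85

Derivation:
enqueue(56): queue = [56]
dequeue(): queue = []
enqueue(9): queue = [9]
enqueue(5): queue = [9, 5]
dequeue(): queue = [5]
dequeue(): queue = []
enqueue(85): queue = [85]
enqueue(14): queue = [85, 14]
enqueue(43): queue = [85, 14, 43]
enqueue(75): queue = [85, 14, 43, 75]
enqueue(51): queue = [85, 14, 43, 75, 51]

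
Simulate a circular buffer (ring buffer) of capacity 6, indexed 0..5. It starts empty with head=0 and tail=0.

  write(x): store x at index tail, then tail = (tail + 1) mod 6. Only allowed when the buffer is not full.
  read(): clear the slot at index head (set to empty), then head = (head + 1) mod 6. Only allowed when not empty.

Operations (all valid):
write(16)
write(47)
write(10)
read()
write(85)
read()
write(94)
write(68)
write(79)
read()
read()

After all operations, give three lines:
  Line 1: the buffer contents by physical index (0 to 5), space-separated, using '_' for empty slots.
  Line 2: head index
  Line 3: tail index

Answer: 79 _ _ _ 94 68
4
1

Derivation:
write(16): buf=[16 _ _ _ _ _], head=0, tail=1, size=1
write(47): buf=[16 47 _ _ _ _], head=0, tail=2, size=2
write(10): buf=[16 47 10 _ _ _], head=0, tail=3, size=3
read(): buf=[_ 47 10 _ _ _], head=1, tail=3, size=2
write(85): buf=[_ 47 10 85 _ _], head=1, tail=4, size=3
read(): buf=[_ _ 10 85 _ _], head=2, tail=4, size=2
write(94): buf=[_ _ 10 85 94 _], head=2, tail=5, size=3
write(68): buf=[_ _ 10 85 94 68], head=2, tail=0, size=4
write(79): buf=[79 _ 10 85 94 68], head=2, tail=1, size=5
read(): buf=[79 _ _ 85 94 68], head=3, tail=1, size=4
read(): buf=[79 _ _ _ 94 68], head=4, tail=1, size=3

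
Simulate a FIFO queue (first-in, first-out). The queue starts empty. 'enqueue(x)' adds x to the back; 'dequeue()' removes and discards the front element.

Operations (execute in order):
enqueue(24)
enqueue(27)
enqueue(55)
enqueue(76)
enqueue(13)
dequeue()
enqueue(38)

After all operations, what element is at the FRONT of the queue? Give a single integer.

Answer: 27

Derivation:
enqueue(24): queue = [24]
enqueue(27): queue = [24, 27]
enqueue(55): queue = [24, 27, 55]
enqueue(76): queue = [24, 27, 55, 76]
enqueue(13): queue = [24, 27, 55, 76, 13]
dequeue(): queue = [27, 55, 76, 13]
enqueue(38): queue = [27, 55, 76, 13, 38]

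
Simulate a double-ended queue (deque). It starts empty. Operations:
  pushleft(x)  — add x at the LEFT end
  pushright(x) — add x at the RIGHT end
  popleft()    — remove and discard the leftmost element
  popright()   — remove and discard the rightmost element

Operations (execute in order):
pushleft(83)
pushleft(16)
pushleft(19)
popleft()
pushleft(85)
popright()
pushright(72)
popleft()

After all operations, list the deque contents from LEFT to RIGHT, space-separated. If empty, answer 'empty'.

pushleft(83): [83]
pushleft(16): [16, 83]
pushleft(19): [19, 16, 83]
popleft(): [16, 83]
pushleft(85): [85, 16, 83]
popright(): [85, 16]
pushright(72): [85, 16, 72]
popleft(): [16, 72]

Answer: 16 72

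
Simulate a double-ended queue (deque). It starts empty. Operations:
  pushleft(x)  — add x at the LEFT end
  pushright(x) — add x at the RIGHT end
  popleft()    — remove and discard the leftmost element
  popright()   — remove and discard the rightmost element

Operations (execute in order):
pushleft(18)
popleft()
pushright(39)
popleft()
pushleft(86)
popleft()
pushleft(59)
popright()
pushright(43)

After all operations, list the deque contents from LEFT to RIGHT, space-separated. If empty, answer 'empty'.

pushleft(18): [18]
popleft(): []
pushright(39): [39]
popleft(): []
pushleft(86): [86]
popleft(): []
pushleft(59): [59]
popright(): []
pushright(43): [43]

Answer: 43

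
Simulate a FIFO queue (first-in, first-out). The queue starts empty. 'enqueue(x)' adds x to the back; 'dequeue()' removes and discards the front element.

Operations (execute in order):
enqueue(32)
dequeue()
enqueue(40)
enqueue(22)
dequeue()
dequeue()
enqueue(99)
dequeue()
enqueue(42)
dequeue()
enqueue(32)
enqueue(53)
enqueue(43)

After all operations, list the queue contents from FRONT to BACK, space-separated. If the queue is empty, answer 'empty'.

Answer: 32 53 43

Derivation:
enqueue(32): [32]
dequeue(): []
enqueue(40): [40]
enqueue(22): [40, 22]
dequeue(): [22]
dequeue(): []
enqueue(99): [99]
dequeue(): []
enqueue(42): [42]
dequeue(): []
enqueue(32): [32]
enqueue(53): [32, 53]
enqueue(43): [32, 53, 43]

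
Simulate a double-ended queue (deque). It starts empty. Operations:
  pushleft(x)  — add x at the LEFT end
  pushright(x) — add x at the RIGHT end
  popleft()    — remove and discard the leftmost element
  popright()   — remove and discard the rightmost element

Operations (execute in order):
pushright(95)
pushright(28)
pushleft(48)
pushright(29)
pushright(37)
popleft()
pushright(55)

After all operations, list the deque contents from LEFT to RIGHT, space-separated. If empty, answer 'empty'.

Answer: 95 28 29 37 55

Derivation:
pushright(95): [95]
pushright(28): [95, 28]
pushleft(48): [48, 95, 28]
pushright(29): [48, 95, 28, 29]
pushright(37): [48, 95, 28, 29, 37]
popleft(): [95, 28, 29, 37]
pushright(55): [95, 28, 29, 37, 55]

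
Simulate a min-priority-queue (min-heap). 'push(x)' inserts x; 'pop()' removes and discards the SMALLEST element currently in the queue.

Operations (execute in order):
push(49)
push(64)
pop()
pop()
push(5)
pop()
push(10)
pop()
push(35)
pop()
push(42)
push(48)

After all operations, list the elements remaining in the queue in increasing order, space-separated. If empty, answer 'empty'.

Answer: 42 48

Derivation:
push(49): heap contents = [49]
push(64): heap contents = [49, 64]
pop() → 49: heap contents = [64]
pop() → 64: heap contents = []
push(5): heap contents = [5]
pop() → 5: heap contents = []
push(10): heap contents = [10]
pop() → 10: heap contents = []
push(35): heap contents = [35]
pop() → 35: heap contents = []
push(42): heap contents = [42]
push(48): heap contents = [42, 48]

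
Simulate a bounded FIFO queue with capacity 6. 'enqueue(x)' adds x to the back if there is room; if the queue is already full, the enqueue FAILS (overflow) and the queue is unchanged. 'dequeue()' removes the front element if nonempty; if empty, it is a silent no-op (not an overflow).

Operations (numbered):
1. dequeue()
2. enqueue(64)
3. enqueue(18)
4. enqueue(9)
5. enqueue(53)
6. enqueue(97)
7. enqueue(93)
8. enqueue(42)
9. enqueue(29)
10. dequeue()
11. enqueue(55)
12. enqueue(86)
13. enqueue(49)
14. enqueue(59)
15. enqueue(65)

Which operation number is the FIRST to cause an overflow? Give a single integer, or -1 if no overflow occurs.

1. dequeue(): empty, no-op, size=0
2. enqueue(64): size=1
3. enqueue(18): size=2
4. enqueue(9): size=3
5. enqueue(53): size=4
6. enqueue(97): size=5
7. enqueue(93): size=6
8. enqueue(42): size=6=cap → OVERFLOW (fail)
9. enqueue(29): size=6=cap → OVERFLOW (fail)
10. dequeue(): size=5
11. enqueue(55): size=6
12. enqueue(86): size=6=cap → OVERFLOW (fail)
13. enqueue(49): size=6=cap → OVERFLOW (fail)
14. enqueue(59): size=6=cap → OVERFLOW (fail)
15. enqueue(65): size=6=cap → OVERFLOW (fail)

Answer: 8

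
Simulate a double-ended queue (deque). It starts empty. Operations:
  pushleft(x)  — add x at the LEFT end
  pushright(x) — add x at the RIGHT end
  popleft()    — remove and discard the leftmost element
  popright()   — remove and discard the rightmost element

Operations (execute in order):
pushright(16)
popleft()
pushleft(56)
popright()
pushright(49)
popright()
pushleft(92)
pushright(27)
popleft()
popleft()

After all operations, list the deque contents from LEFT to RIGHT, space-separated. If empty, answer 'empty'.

Answer: empty

Derivation:
pushright(16): [16]
popleft(): []
pushleft(56): [56]
popright(): []
pushright(49): [49]
popright(): []
pushleft(92): [92]
pushright(27): [92, 27]
popleft(): [27]
popleft(): []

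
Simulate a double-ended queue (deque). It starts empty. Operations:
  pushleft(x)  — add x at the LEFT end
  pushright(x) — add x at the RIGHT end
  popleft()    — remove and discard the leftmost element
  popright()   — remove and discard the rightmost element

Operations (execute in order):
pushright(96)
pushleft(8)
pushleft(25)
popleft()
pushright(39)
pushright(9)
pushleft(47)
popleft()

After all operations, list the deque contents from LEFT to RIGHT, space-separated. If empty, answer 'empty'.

pushright(96): [96]
pushleft(8): [8, 96]
pushleft(25): [25, 8, 96]
popleft(): [8, 96]
pushright(39): [8, 96, 39]
pushright(9): [8, 96, 39, 9]
pushleft(47): [47, 8, 96, 39, 9]
popleft(): [8, 96, 39, 9]

Answer: 8 96 39 9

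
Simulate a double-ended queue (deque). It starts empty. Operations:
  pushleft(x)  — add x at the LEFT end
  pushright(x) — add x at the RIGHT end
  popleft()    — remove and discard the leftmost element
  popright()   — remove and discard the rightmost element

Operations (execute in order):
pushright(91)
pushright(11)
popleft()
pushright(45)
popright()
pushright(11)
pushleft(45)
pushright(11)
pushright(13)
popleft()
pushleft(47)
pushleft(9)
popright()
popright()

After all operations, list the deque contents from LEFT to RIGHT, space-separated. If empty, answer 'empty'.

pushright(91): [91]
pushright(11): [91, 11]
popleft(): [11]
pushright(45): [11, 45]
popright(): [11]
pushright(11): [11, 11]
pushleft(45): [45, 11, 11]
pushright(11): [45, 11, 11, 11]
pushright(13): [45, 11, 11, 11, 13]
popleft(): [11, 11, 11, 13]
pushleft(47): [47, 11, 11, 11, 13]
pushleft(9): [9, 47, 11, 11, 11, 13]
popright(): [9, 47, 11, 11, 11]
popright(): [9, 47, 11, 11]

Answer: 9 47 11 11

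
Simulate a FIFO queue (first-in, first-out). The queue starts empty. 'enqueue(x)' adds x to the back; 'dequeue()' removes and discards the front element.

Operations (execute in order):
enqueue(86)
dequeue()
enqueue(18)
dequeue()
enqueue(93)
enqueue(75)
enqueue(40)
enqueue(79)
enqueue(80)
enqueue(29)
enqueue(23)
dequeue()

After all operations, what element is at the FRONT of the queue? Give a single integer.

enqueue(86): queue = [86]
dequeue(): queue = []
enqueue(18): queue = [18]
dequeue(): queue = []
enqueue(93): queue = [93]
enqueue(75): queue = [93, 75]
enqueue(40): queue = [93, 75, 40]
enqueue(79): queue = [93, 75, 40, 79]
enqueue(80): queue = [93, 75, 40, 79, 80]
enqueue(29): queue = [93, 75, 40, 79, 80, 29]
enqueue(23): queue = [93, 75, 40, 79, 80, 29, 23]
dequeue(): queue = [75, 40, 79, 80, 29, 23]

Answer: 75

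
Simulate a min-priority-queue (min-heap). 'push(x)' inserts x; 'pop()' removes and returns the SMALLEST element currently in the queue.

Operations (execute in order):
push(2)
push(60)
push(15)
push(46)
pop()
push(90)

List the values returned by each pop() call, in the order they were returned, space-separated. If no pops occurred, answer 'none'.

push(2): heap contents = [2]
push(60): heap contents = [2, 60]
push(15): heap contents = [2, 15, 60]
push(46): heap contents = [2, 15, 46, 60]
pop() → 2: heap contents = [15, 46, 60]
push(90): heap contents = [15, 46, 60, 90]

Answer: 2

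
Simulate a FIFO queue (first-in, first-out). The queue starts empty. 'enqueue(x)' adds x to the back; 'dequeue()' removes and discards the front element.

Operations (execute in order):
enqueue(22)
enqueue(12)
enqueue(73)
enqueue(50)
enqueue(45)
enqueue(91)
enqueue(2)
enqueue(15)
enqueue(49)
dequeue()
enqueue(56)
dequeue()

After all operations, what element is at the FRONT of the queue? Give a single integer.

Answer: 73

Derivation:
enqueue(22): queue = [22]
enqueue(12): queue = [22, 12]
enqueue(73): queue = [22, 12, 73]
enqueue(50): queue = [22, 12, 73, 50]
enqueue(45): queue = [22, 12, 73, 50, 45]
enqueue(91): queue = [22, 12, 73, 50, 45, 91]
enqueue(2): queue = [22, 12, 73, 50, 45, 91, 2]
enqueue(15): queue = [22, 12, 73, 50, 45, 91, 2, 15]
enqueue(49): queue = [22, 12, 73, 50, 45, 91, 2, 15, 49]
dequeue(): queue = [12, 73, 50, 45, 91, 2, 15, 49]
enqueue(56): queue = [12, 73, 50, 45, 91, 2, 15, 49, 56]
dequeue(): queue = [73, 50, 45, 91, 2, 15, 49, 56]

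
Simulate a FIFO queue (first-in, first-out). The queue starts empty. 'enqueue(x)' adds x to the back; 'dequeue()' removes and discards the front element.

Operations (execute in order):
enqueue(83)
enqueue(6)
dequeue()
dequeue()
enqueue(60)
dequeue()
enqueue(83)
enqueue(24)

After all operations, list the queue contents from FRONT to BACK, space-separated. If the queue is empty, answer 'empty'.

Answer: 83 24

Derivation:
enqueue(83): [83]
enqueue(6): [83, 6]
dequeue(): [6]
dequeue(): []
enqueue(60): [60]
dequeue(): []
enqueue(83): [83]
enqueue(24): [83, 24]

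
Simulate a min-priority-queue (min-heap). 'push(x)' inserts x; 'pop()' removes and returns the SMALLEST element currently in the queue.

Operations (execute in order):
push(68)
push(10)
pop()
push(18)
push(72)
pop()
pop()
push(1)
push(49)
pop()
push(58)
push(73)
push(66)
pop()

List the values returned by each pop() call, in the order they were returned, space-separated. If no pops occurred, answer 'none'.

push(68): heap contents = [68]
push(10): heap contents = [10, 68]
pop() → 10: heap contents = [68]
push(18): heap contents = [18, 68]
push(72): heap contents = [18, 68, 72]
pop() → 18: heap contents = [68, 72]
pop() → 68: heap contents = [72]
push(1): heap contents = [1, 72]
push(49): heap contents = [1, 49, 72]
pop() → 1: heap contents = [49, 72]
push(58): heap contents = [49, 58, 72]
push(73): heap contents = [49, 58, 72, 73]
push(66): heap contents = [49, 58, 66, 72, 73]
pop() → 49: heap contents = [58, 66, 72, 73]

Answer: 10 18 68 1 49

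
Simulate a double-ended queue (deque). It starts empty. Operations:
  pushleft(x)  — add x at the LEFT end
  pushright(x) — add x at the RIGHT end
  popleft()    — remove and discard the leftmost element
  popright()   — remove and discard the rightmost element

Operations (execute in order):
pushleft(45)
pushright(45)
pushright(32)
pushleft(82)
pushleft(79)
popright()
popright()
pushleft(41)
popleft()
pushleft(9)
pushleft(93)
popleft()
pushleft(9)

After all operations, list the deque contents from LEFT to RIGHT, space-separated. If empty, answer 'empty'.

Answer: 9 9 79 82 45

Derivation:
pushleft(45): [45]
pushright(45): [45, 45]
pushright(32): [45, 45, 32]
pushleft(82): [82, 45, 45, 32]
pushleft(79): [79, 82, 45, 45, 32]
popright(): [79, 82, 45, 45]
popright(): [79, 82, 45]
pushleft(41): [41, 79, 82, 45]
popleft(): [79, 82, 45]
pushleft(9): [9, 79, 82, 45]
pushleft(93): [93, 9, 79, 82, 45]
popleft(): [9, 79, 82, 45]
pushleft(9): [9, 9, 79, 82, 45]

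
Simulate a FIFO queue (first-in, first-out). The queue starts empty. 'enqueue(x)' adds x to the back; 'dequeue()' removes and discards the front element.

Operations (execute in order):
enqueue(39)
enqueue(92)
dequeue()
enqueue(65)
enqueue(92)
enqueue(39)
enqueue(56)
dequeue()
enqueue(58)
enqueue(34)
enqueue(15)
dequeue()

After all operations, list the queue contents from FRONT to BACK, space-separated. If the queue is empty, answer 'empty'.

Answer: 92 39 56 58 34 15

Derivation:
enqueue(39): [39]
enqueue(92): [39, 92]
dequeue(): [92]
enqueue(65): [92, 65]
enqueue(92): [92, 65, 92]
enqueue(39): [92, 65, 92, 39]
enqueue(56): [92, 65, 92, 39, 56]
dequeue(): [65, 92, 39, 56]
enqueue(58): [65, 92, 39, 56, 58]
enqueue(34): [65, 92, 39, 56, 58, 34]
enqueue(15): [65, 92, 39, 56, 58, 34, 15]
dequeue(): [92, 39, 56, 58, 34, 15]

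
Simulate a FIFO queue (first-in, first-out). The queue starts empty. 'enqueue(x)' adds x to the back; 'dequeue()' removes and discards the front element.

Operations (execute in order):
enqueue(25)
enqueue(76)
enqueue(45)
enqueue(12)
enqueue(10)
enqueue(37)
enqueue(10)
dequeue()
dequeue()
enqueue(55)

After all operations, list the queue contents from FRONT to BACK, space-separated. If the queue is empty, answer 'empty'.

enqueue(25): [25]
enqueue(76): [25, 76]
enqueue(45): [25, 76, 45]
enqueue(12): [25, 76, 45, 12]
enqueue(10): [25, 76, 45, 12, 10]
enqueue(37): [25, 76, 45, 12, 10, 37]
enqueue(10): [25, 76, 45, 12, 10, 37, 10]
dequeue(): [76, 45, 12, 10, 37, 10]
dequeue(): [45, 12, 10, 37, 10]
enqueue(55): [45, 12, 10, 37, 10, 55]

Answer: 45 12 10 37 10 55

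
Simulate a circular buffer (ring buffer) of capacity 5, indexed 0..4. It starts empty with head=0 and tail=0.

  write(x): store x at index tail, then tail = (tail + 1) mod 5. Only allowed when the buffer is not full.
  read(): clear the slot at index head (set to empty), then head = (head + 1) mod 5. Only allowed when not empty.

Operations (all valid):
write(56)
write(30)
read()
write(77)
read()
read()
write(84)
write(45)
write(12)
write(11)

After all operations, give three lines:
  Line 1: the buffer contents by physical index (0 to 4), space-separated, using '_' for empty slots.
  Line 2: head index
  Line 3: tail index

write(56): buf=[56 _ _ _ _], head=0, tail=1, size=1
write(30): buf=[56 30 _ _ _], head=0, tail=2, size=2
read(): buf=[_ 30 _ _ _], head=1, tail=2, size=1
write(77): buf=[_ 30 77 _ _], head=1, tail=3, size=2
read(): buf=[_ _ 77 _ _], head=2, tail=3, size=1
read(): buf=[_ _ _ _ _], head=3, tail=3, size=0
write(84): buf=[_ _ _ 84 _], head=3, tail=4, size=1
write(45): buf=[_ _ _ 84 45], head=3, tail=0, size=2
write(12): buf=[12 _ _ 84 45], head=3, tail=1, size=3
write(11): buf=[12 11 _ 84 45], head=3, tail=2, size=4

Answer: 12 11 _ 84 45
3
2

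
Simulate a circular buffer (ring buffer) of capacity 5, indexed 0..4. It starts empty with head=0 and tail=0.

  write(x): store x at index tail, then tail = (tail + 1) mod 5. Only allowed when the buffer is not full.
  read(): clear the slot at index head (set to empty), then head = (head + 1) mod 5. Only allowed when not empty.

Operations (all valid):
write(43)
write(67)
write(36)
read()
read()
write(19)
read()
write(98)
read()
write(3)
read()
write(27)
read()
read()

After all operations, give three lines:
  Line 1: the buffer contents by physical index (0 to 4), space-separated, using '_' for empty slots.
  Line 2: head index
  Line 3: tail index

Answer: _ _ _ _ _
2
2

Derivation:
write(43): buf=[43 _ _ _ _], head=0, tail=1, size=1
write(67): buf=[43 67 _ _ _], head=0, tail=2, size=2
write(36): buf=[43 67 36 _ _], head=0, tail=3, size=3
read(): buf=[_ 67 36 _ _], head=1, tail=3, size=2
read(): buf=[_ _ 36 _ _], head=2, tail=3, size=1
write(19): buf=[_ _ 36 19 _], head=2, tail=4, size=2
read(): buf=[_ _ _ 19 _], head=3, tail=4, size=1
write(98): buf=[_ _ _ 19 98], head=3, tail=0, size=2
read(): buf=[_ _ _ _ 98], head=4, tail=0, size=1
write(3): buf=[3 _ _ _ 98], head=4, tail=1, size=2
read(): buf=[3 _ _ _ _], head=0, tail=1, size=1
write(27): buf=[3 27 _ _ _], head=0, tail=2, size=2
read(): buf=[_ 27 _ _ _], head=1, tail=2, size=1
read(): buf=[_ _ _ _ _], head=2, tail=2, size=0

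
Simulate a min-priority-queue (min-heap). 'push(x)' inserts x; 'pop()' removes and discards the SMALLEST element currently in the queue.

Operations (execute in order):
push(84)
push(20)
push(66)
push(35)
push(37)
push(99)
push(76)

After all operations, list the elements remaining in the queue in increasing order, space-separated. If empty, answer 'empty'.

push(84): heap contents = [84]
push(20): heap contents = [20, 84]
push(66): heap contents = [20, 66, 84]
push(35): heap contents = [20, 35, 66, 84]
push(37): heap contents = [20, 35, 37, 66, 84]
push(99): heap contents = [20, 35, 37, 66, 84, 99]
push(76): heap contents = [20, 35, 37, 66, 76, 84, 99]

Answer: 20 35 37 66 76 84 99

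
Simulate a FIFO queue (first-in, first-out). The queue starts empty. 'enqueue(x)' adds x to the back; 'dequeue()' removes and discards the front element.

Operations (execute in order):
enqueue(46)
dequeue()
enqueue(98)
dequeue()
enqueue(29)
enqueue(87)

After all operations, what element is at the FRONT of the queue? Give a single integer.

enqueue(46): queue = [46]
dequeue(): queue = []
enqueue(98): queue = [98]
dequeue(): queue = []
enqueue(29): queue = [29]
enqueue(87): queue = [29, 87]

Answer: 29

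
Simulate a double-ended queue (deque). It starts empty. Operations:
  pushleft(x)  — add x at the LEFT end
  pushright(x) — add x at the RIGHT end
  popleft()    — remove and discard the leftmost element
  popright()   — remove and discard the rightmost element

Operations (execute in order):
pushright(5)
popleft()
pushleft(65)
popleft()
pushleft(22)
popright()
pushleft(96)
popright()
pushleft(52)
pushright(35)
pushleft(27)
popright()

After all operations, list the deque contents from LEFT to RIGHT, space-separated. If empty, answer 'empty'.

Answer: 27 52

Derivation:
pushright(5): [5]
popleft(): []
pushleft(65): [65]
popleft(): []
pushleft(22): [22]
popright(): []
pushleft(96): [96]
popright(): []
pushleft(52): [52]
pushright(35): [52, 35]
pushleft(27): [27, 52, 35]
popright(): [27, 52]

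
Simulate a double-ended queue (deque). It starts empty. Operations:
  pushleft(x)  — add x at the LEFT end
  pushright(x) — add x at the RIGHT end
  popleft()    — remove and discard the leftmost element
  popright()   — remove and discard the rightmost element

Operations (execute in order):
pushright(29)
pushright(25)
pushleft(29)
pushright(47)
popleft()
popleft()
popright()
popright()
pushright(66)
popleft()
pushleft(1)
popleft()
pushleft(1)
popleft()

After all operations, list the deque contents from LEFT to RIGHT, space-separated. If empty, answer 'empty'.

pushright(29): [29]
pushright(25): [29, 25]
pushleft(29): [29, 29, 25]
pushright(47): [29, 29, 25, 47]
popleft(): [29, 25, 47]
popleft(): [25, 47]
popright(): [25]
popright(): []
pushright(66): [66]
popleft(): []
pushleft(1): [1]
popleft(): []
pushleft(1): [1]
popleft(): []

Answer: empty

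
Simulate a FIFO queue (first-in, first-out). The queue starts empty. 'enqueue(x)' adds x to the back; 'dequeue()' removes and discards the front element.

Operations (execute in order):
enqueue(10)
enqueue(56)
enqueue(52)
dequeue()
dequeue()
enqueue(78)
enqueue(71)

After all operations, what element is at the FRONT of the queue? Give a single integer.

Answer: 52

Derivation:
enqueue(10): queue = [10]
enqueue(56): queue = [10, 56]
enqueue(52): queue = [10, 56, 52]
dequeue(): queue = [56, 52]
dequeue(): queue = [52]
enqueue(78): queue = [52, 78]
enqueue(71): queue = [52, 78, 71]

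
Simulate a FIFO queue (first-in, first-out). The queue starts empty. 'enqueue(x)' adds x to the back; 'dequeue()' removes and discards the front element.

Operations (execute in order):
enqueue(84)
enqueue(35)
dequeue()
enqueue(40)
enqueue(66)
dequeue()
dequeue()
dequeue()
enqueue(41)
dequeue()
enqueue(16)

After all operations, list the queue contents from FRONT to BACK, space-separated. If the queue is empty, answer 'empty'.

Answer: 16

Derivation:
enqueue(84): [84]
enqueue(35): [84, 35]
dequeue(): [35]
enqueue(40): [35, 40]
enqueue(66): [35, 40, 66]
dequeue(): [40, 66]
dequeue(): [66]
dequeue(): []
enqueue(41): [41]
dequeue(): []
enqueue(16): [16]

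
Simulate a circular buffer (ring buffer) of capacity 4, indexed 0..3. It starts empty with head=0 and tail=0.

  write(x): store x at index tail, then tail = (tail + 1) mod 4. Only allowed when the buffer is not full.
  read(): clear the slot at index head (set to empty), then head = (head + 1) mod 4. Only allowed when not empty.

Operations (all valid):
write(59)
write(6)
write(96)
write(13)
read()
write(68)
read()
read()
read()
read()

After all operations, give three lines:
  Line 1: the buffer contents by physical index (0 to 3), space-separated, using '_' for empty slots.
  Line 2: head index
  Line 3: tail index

write(59): buf=[59 _ _ _], head=0, tail=1, size=1
write(6): buf=[59 6 _ _], head=0, tail=2, size=2
write(96): buf=[59 6 96 _], head=0, tail=3, size=3
write(13): buf=[59 6 96 13], head=0, tail=0, size=4
read(): buf=[_ 6 96 13], head=1, tail=0, size=3
write(68): buf=[68 6 96 13], head=1, tail=1, size=4
read(): buf=[68 _ 96 13], head=2, tail=1, size=3
read(): buf=[68 _ _ 13], head=3, tail=1, size=2
read(): buf=[68 _ _ _], head=0, tail=1, size=1
read(): buf=[_ _ _ _], head=1, tail=1, size=0

Answer: _ _ _ _
1
1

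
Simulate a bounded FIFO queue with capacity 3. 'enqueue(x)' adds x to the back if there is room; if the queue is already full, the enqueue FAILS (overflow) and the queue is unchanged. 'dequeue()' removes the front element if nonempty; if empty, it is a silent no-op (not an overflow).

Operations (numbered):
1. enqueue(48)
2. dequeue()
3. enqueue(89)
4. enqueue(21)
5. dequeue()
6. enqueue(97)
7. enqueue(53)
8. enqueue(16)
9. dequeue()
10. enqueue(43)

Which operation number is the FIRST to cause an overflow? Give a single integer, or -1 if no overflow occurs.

Answer: 8

Derivation:
1. enqueue(48): size=1
2. dequeue(): size=0
3. enqueue(89): size=1
4. enqueue(21): size=2
5. dequeue(): size=1
6. enqueue(97): size=2
7. enqueue(53): size=3
8. enqueue(16): size=3=cap → OVERFLOW (fail)
9. dequeue(): size=2
10. enqueue(43): size=3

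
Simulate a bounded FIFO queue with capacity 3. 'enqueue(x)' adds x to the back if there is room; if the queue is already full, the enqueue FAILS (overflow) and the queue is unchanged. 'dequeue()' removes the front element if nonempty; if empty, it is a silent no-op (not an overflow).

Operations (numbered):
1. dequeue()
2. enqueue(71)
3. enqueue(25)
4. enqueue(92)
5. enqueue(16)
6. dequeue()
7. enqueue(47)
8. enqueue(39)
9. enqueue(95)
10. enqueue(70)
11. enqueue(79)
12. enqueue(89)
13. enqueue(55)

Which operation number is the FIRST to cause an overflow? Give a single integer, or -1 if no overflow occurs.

Answer: 5

Derivation:
1. dequeue(): empty, no-op, size=0
2. enqueue(71): size=1
3. enqueue(25): size=2
4. enqueue(92): size=3
5. enqueue(16): size=3=cap → OVERFLOW (fail)
6. dequeue(): size=2
7. enqueue(47): size=3
8. enqueue(39): size=3=cap → OVERFLOW (fail)
9. enqueue(95): size=3=cap → OVERFLOW (fail)
10. enqueue(70): size=3=cap → OVERFLOW (fail)
11. enqueue(79): size=3=cap → OVERFLOW (fail)
12. enqueue(89): size=3=cap → OVERFLOW (fail)
13. enqueue(55): size=3=cap → OVERFLOW (fail)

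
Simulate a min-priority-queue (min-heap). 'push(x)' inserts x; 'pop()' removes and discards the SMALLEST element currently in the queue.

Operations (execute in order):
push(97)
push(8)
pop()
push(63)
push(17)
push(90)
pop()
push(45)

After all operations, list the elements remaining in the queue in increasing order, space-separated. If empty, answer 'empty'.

Answer: 45 63 90 97

Derivation:
push(97): heap contents = [97]
push(8): heap contents = [8, 97]
pop() → 8: heap contents = [97]
push(63): heap contents = [63, 97]
push(17): heap contents = [17, 63, 97]
push(90): heap contents = [17, 63, 90, 97]
pop() → 17: heap contents = [63, 90, 97]
push(45): heap contents = [45, 63, 90, 97]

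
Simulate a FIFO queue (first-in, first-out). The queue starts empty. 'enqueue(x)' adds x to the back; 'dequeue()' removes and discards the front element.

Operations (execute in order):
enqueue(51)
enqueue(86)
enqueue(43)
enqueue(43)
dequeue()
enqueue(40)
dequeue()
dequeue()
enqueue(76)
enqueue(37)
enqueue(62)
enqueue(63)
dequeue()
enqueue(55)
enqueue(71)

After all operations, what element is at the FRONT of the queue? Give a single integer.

Answer: 40

Derivation:
enqueue(51): queue = [51]
enqueue(86): queue = [51, 86]
enqueue(43): queue = [51, 86, 43]
enqueue(43): queue = [51, 86, 43, 43]
dequeue(): queue = [86, 43, 43]
enqueue(40): queue = [86, 43, 43, 40]
dequeue(): queue = [43, 43, 40]
dequeue(): queue = [43, 40]
enqueue(76): queue = [43, 40, 76]
enqueue(37): queue = [43, 40, 76, 37]
enqueue(62): queue = [43, 40, 76, 37, 62]
enqueue(63): queue = [43, 40, 76, 37, 62, 63]
dequeue(): queue = [40, 76, 37, 62, 63]
enqueue(55): queue = [40, 76, 37, 62, 63, 55]
enqueue(71): queue = [40, 76, 37, 62, 63, 55, 71]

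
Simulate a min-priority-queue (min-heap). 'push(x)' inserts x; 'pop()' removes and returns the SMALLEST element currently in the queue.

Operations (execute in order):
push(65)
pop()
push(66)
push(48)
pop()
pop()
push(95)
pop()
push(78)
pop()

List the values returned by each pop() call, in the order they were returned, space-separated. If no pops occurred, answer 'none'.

Answer: 65 48 66 95 78

Derivation:
push(65): heap contents = [65]
pop() → 65: heap contents = []
push(66): heap contents = [66]
push(48): heap contents = [48, 66]
pop() → 48: heap contents = [66]
pop() → 66: heap contents = []
push(95): heap contents = [95]
pop() → 95: heap contents = []
push(78): heap contents = [78]
pop() → 78: heap contents = []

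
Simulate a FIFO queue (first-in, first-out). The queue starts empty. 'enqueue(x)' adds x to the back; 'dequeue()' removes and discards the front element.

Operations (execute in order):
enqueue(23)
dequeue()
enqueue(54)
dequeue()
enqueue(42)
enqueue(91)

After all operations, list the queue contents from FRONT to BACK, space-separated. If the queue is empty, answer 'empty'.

enqueue(23): [23]
dequeue(): []
enqueue(54): [54]
dequeue(): []
enqueue(42): [42]
enqueue(91): [42, 91]

Answer: 42 91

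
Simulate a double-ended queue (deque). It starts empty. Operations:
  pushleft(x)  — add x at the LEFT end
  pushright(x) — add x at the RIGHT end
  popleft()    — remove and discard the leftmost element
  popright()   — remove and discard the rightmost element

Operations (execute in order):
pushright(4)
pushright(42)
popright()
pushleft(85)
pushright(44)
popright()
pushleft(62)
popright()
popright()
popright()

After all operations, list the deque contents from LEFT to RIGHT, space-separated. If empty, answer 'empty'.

Answer: empty

Derivation:
pushright(4): [4]
pushright(42): [4, 42]
popright(): [4]
pushleft(85): [85, 4]
pushright(44): [85, 4, 44]
popright(): [85, 4]
pushleft(62): [62, 85, 4]
popright(): [62, 85]
popright(): [62]
popright(): []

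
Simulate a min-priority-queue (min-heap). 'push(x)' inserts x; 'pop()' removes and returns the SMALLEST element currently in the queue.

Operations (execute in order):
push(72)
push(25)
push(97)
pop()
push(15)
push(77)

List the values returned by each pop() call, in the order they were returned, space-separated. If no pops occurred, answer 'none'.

push(72): heap contents = [72]
push(25): heap contents = [25, 72]
push(97): heap contents = [25, 72, 97]
pop() → 25: heap contents = [72, 97]
push(15): heap contents = [15, 72, 97]
push(77): heap contents = [15, 72, 77, 97]

Answer: 25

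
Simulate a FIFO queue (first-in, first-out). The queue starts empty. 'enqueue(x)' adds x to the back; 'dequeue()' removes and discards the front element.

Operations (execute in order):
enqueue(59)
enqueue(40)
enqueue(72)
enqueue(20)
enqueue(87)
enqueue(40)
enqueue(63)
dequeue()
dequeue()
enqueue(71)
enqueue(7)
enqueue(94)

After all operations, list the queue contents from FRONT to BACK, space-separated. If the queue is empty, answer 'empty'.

Answer: 72 20 87 40 63 71 7 94

Derivation:
enqueue(59): [59]
enqueue(40): [59, 40]
enqueue(72): [59, 40, 72]
enqueue(20): [59, 40, 72, 20]
enqueue(87): [59, 40, 72, 20, 87]
enqueue(40): [59, 40, 72, 20, 87, 40]
enqueue(63): [59, 40, 72, 20, 87, 40, 63]
dequeue(): [40, 72, 20, 87, 40, 63]
dequeue(): [72, 20, 87, 40, 63]
enqueue(71): [72, 20, 87, 40, 63, 71]
enqueue(7): [72, 20, 87, 40, 63, 71, 7]
enqueue(94): [72, 20, 87, 40, 63, 71, 7, 94]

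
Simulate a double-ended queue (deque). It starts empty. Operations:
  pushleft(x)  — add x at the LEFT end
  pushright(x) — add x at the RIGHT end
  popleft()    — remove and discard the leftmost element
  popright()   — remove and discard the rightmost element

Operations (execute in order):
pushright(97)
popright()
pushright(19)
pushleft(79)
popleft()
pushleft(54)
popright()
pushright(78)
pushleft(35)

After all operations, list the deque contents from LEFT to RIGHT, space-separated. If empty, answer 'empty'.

Answer: 35 54 78

Derivation:
pushright(97): [97]
popright(): []
pushright(19): [19]
pushleft(79): [79, 19]
popleft(): [19]
pushleft(54): [54, 19]
popright(): [54]
pushright(78): [54, 78]
pushleft(35): [35, 54, 78]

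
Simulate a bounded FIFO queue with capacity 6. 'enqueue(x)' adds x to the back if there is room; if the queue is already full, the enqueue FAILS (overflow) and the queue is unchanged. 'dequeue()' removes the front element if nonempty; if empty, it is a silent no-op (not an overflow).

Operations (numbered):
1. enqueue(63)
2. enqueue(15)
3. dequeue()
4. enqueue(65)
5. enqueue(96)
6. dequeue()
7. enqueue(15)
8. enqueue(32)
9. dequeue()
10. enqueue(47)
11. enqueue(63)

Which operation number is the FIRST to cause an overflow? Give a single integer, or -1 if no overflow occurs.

Answer: -1

Derivation:
1. enqueue(63): size=1
2. enqueue(15): size=2
3. dequeue(): size=1
4. enqueue(65): size=2
5. enqueue(96): size=3
6. dequeue(): size=2
7. enqueue(15): size=3
8. enqueue(32): size=4
9. dequeue(): size=3
10. enqueue(47): size=4
11. enqueue(63): size=5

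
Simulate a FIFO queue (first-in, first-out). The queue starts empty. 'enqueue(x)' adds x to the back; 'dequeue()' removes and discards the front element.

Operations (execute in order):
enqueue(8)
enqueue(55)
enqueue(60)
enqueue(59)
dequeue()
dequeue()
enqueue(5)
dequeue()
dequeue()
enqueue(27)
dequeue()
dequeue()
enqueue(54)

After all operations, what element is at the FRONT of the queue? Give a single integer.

enqueue(8): queue = [8]
enqueue(55): queue = [8, 55]
enqueue(60): queue = [8, 55, 60]
enqueue(59): queue = [8, 55, 60, 59]
dequeue(): queue = [55, 60, 59]
dequeue(): queue = [60, 59]
enqueue(5): queue = [60, 59, 5]
dequeue(): queue = [59, 5]
dequeue(): queue = [5]
enqueue(27): queue = [5, 27]
dequeue(): queue = [27]
dequeue(): queue = []
enqueue(54): queue = [54]

Answer: 54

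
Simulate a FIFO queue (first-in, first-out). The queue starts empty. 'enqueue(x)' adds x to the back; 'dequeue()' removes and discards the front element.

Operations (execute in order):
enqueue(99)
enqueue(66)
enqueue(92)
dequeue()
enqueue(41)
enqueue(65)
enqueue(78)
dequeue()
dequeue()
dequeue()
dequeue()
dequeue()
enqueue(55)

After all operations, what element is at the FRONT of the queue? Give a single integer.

Answer: 55

Derivation:
enqueue(99): queue = [99]
enqueue(66): queue = [99, 66]
enqueue(92): queue = [99, 66, 92]
dequeue(): queue = [66, 92]
enqueue(41): queue = [66, 92, 41]
enqueue(65): queue = [66, 92, 41, 65]
enqueue(78): queue = [66, 92, 41, 65, 78]
dequeue(): queue = [92, 41, 65, 78]
dequeue(): queue = [41, 65, 78]
dequeue(): queue = [65, 78]
dequeue(): queue = [78]
dequeue(): queue = []
enqueue(55): queue = [55]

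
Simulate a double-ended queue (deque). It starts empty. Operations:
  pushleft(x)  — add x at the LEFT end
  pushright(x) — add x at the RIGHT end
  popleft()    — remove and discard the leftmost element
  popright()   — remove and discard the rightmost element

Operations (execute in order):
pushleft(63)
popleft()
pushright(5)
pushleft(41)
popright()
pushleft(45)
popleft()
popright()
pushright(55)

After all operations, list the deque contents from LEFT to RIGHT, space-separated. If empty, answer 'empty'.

pushleft(63): [63]
popleft(): []
pushright(5): [5]
pushleft(41): [41, 5]
popright(): [41]
pushleft(45): [45, 41]
popleft(): [41]
popright(): []
pushright(55): [55]

Answer: 55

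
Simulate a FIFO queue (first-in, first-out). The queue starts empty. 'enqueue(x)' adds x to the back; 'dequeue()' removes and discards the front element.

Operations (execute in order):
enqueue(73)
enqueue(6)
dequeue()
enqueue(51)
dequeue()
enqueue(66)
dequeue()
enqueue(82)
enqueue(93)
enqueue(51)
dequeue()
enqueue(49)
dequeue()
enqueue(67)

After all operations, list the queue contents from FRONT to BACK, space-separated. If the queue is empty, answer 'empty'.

Answer: 93 51 49 67

Derivation:
enqueue(73): [73]
enqueue(6): [73, 6]
dequeue(): [6]
enqueue(51): [6, 51]
dequeue(): [51]
enqueue(66): [51, 66]
dequeue(): [66]
enqueue(82): [66, 82]
enqueue(93): [66, 82, 93]
enqueue(51): [66, 82, 93, 51]
dequeue(): [82, 93, 51]
enqueue(49): [82, 93, 51, 49]
dequeue(): [93, 51, 49]
enqueue(67): [93, 51, 49, 67]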